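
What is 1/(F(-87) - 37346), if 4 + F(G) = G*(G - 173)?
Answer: -1/14730 ≈ -6.7889e-5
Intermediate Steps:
F(G) = -4 + G*(-173 + G) (F(G) = -4 + G*(G - 173) = -4 + G*(-173 + G))
1/(F(-87) - 37346) = 1/((-4 + (-87)**2 - 173*(-87)) - 37346) = 1/((-4 + 7569 + 15051) - 37346) = 1/(22616 - 37346) = 1/(-14730) = -1/14730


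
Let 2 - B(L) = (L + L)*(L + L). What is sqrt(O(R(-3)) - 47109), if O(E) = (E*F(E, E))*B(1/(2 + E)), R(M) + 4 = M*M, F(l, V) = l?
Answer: I*sqrt(2305991)/7 ≈ 216.94*I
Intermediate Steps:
B(L) = 2 - 4*L**2 (B(L) = 2 - (L + L)*(L + L) = 2 - 2*L*2*L = 2 - 4*L**2)
R(M) = -4 + M**2 (R(M) = -4 + M*M = -4 + M**2)
O(E) = E**2*(2 - 4/(2 + E)**2) (O(E) = (E*E)*(2 - 4/(2 + E)**2) = E**2*(2 - 4/(2 + E)**2))
sqrt(O(R(-3)) - 47109) = sqrt((2*(-4 + (-3)**2)**2 - 4*(-4 + (-3)**2)**2/(2 + (-4 + (-3)**2))**2) - 47109) = sqrt((2*(-4 + 9)**2 - 4*(-4 + 9)**2/(2 + (-4 + 9))**2) - 47109) = sqrt((2*5**2 - 4*5**2/(2 + 5)**2) - 47109) = sqrt((2*25 - 4*25/7**2) - 47109) = sqrt((50 - 4*25*1/49) - 47109) = sqrt((50 - 100/49) - 47109) = sqrt(2350/49 - 47109) = sqrt(-2305991/49) = I*sqrt(2305991)/7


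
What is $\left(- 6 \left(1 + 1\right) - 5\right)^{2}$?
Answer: $289$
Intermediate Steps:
$\left(- 6 \left(1 + 1\right) - 5\right)^{2} = \left(\left(-6\right) 2 - 5\right)^{2} = \left(-12 - 5\right)^{2} = \left(-17\right)^{2} = 289$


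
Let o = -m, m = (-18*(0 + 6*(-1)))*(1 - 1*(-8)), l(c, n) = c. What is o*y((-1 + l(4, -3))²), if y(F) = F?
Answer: -8748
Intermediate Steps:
m = 972 (m = (-18*(0 - 6))*(1 + 8) = -18*(-6)*9 = 108*9 = 972)
o = -972 (o = -1*972 = -972)
o*y((-1 + l(4, -3))²) = -972*(-1 + 4)² = -972*3² = -972*9 = -8748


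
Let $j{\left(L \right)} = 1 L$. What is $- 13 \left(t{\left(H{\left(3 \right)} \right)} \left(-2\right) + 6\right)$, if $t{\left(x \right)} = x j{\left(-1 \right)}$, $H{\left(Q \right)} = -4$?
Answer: $26$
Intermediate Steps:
$j{\left(L \right)} = L$
$t{\left(x \right)} = - x$ ($t{\left(x \right)} = x \left(-1\right) = - x$)
$- 13 \left(t{\left(H{\left(3 \right)} \right)} \left(-2\right) + 6\right) = - 13 \left(\left(-1\right) \left(-4\right) \left(-2\right) + 6\right) = - 13 \left(4 \left(-2\right) + 6\right) = - 13 \left(-8 + 6\right) = \left(-13\right) \left(-2\right) = 26$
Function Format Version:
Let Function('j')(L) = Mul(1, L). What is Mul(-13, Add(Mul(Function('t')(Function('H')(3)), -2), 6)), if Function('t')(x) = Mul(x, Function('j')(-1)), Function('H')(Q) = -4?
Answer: 26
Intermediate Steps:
Function('j')(L) = L
Function('t')(x) = Mul(-1, x) (Function('t')(x) = Mul(x, -1) = Mul(-1, x))
Mul(-13, Add(Mul(Function('t')(Function('H')(3)), -2), 6)) = Mul(-13, Add(Mul(Mul(-1, -4), -2), 6)) = Mul(-13, Add(Mul(4, -2), 6)) = Mul(-13, Add(-8, 6)) = Mul(-13, -2) = 26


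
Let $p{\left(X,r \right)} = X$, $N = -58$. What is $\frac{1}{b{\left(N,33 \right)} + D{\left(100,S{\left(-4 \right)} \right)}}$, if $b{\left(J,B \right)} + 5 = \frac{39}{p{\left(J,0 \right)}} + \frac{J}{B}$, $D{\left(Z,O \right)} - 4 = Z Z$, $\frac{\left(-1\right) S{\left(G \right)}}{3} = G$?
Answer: $\frac{1914}{19133435} \approx 0.00010003$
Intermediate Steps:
$S{\left(G \right)} = - 3 G$
$D{\left(Z,O \right)} = 4 + Z^{2}$ ($D{\left(Z,O \right)} = 4 + Z Z = 4 + Z^{2}$)
$b{\left(J,B \right)} = -5 + \frac{39}{J} + \frac{J}{B}$ ($b{\left(J,B \right)} = -5 + \left(\frac{39}{J} + \frac{J}{B}\right) = -5 + \frac{39}{J} + \frac{J}{B}$)
$\frac{1}{b{\left(N,33 \right)} + D{\left(100,S{\left(-4 \right)} \right)}} = \frac{1}{\left(-5 + \frac{39}{-58} - \frac{58}{33}\right) + \left(4 + 100^{2}\right)} = \frac{1}{\left(-5 + 39 \left(- \frac{1}{58}\right) - \frac{58}{33}\right) + \left(4 + 10000\right)} = \frac{1}{\left(-5 - \frac{39}{58} - \frac{58}{33}\right) + 10004} = \frac{1}{- \frac{14221}{1914} + 10004} = \frac{1}{\frac{19133435}{1914}} = \frac{1914}{19133435}$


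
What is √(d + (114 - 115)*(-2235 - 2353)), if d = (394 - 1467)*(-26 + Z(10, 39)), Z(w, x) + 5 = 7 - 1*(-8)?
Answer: 14*√111 ≈ 147.50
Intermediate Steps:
Z(w, x) = 10 (Z(w, x) = -5 + (7 - 1*(-8)) = -5 + (7 + 8) = -5 + 15 = 10)
d = 17168 (d = (394 - 1467)*(-26 + 10) = -1073*(-16) = 17168)
√(d + (114 - 115)*(-2235 - 2353)) = √(17168 + (114 - 115)*(-2235 - 2353)) = √(17168 - 1*(-4588)) = √(17168 + 4588) = √21756 = 14*√111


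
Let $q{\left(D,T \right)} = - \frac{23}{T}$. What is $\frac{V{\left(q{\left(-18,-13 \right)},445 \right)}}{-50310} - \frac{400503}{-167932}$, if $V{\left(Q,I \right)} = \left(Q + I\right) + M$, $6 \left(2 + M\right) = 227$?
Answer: $\frac{195665549783}{82374424470} \approx 2.3753$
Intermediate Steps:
$M = \frac{215}{6}$ ($M = -2 + \frac{1}{6} \cdot 227 = -2 + \frac{227}{6} = \frac{215}{6} \approx 35.833$)
$V{\left(Q,I \right)} = \frac{215}{6} + I + Q$ ($V{\left(Q,I \right)} = \left(Q + I\right) + \frac{215}{6} = \left(I + Q\right) + \frac{215}{6} = \frac{215}{6} + I + Q$)
$\frac{V{\left(q{\left(-18,-13 \right)},445 \right)}}{-50310} - \frac{400503}{-167932} = \frac{\frac{215}{6} + 445 - \frac{23}{-13}}{-50310} - \frac{400503}{-167932} = \left(\frac{215}{6} + 445 - - \frac{23}{13}\right) \left(- \frac{1}{50310}\right) - - \frac{400503}{167932} = \left(\frac{215}{6} + 445 + \frac{23}{13}\right) \left(- \frac{1}{50310}\right) + \frac{400503}{167932} = \frac{37643}{78} \left(- \frac{1}{50310}\right) + \frac{400503}{167932} = - \frac{37643}{3924180} + \frac{400503}{167932} = \frac{195665549783}{82374424470}$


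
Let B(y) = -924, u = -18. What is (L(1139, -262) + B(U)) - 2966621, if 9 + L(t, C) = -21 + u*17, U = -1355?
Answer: -2967881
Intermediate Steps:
L(t, C) = -336 (L(t, C) = -9 + (-21 - 18*17) = -9 + (-21 - 306) = -9 - 327 = -336)
(L(1139, -262) + B(U)) - 2966621 = (-336 - 924) - 2966621 = -1260 - 2966621 = -2967881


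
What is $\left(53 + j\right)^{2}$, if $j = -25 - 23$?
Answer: $25$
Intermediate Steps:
$j = -48$ ($j = -25 - 23 = -48$)
$\left(53 + j\right)^{2} = \left(53 - 48\right)^{2} = 5^{2} = 25$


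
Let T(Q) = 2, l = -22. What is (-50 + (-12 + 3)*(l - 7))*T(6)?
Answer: 422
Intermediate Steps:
(-50 + (-12 + 3)*(l - 7))*T(6) = (-50 + (-12 + 3)*(-22 - 7))*2 = (-50 - 9*(-29))*2 = (-50 + 261)*2 = 211*2 = 422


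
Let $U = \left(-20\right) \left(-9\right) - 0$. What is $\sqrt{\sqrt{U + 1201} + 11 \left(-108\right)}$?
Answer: $\sqrt{-1188 + \sqrt{1381}} \approx 33.924 i$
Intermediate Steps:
$U = 180$ ($U = 180 + 0 = 180$)
$\sqrt{\sqrt{U + 1201} + 11 \left(-108\right)} = \sqrt{\sqrt{180 + 1201} + 11 \left(-108\right)} = \sqrt{\sqrt{1381} - 1188} = \sqrt{-1188 + \sqrt{1381}}$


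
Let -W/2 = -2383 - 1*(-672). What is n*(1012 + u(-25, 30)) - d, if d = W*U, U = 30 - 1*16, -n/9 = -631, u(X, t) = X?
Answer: 5557265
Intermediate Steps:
n = 5679 (n = -9*(-631) = 5679)
W = 3422 (W = -2*(-2383 - 1*(-672)) = -2*(-2383 + 672) = -2*(-1711) = 3422)
U = 14 (U = 30 - 16 = 14)
d = 47908 (d = 3422*14 = 47908)
n*(1012 + u(-25, 30)) - d = 5679*(1012 - 25) - 1*47908 = 5679*987 - 47908 = 5605173 - 47908 = 5557265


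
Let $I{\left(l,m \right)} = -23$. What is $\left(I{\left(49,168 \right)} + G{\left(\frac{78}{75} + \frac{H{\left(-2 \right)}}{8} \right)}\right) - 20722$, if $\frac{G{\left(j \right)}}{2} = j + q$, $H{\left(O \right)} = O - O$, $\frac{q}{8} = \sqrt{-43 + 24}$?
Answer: $- \frac{518573}{25} + 16 i \sqrt{19} \approx -20743.0 + 69.742 i$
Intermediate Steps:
$q = 8 i \sqrt{19}$ ($q = 8 \sqrt{-43 + 24} = 8 \sqrt{-19} = 8 i \sqrt{19} \approx 34.871 i$)
$H{\left(O \right)} = 0$
$G{\left(j \right)} = 2 j + 16 i \sqrt{19}$ ($G{\left(j \right)} = 2 \left(j + 8 i \sqrt{19}\right) = 2 j + 16 i \sqrt{19}$)
$\left(I{\left(49,168 \right)} + G{\left(\frac{78}{75} + \frac{H{\left(-2 \right)}}{8} \right)}\right) - 20722 = \left(-23 + \left(2 \left(\frac{78}{75} + \frac{0}{8}\right) + 16 i \sqrt{19}\right)\right) - 20722 = \left(-23 + \left(2 \left(78 \cdot \frac{1}{75} + 0 \cdot \frac{1}{8}\right) + 16 i \sqrt{19}\right)\right) - 20722 = \left(-23 + \left(2 \left(\frac{26}{25} + 0\right) + 16 i \sqrt{19}\right)\right) - 20722 = \left(-23 + \left(2 \cdot \frac{26}{25} + 16 i \sqrt{19}\right)\right) - 20722 = \left(-23 + \left(\frac{52}{25} + 16 i \sqrt{19}\right)\right) - 20722 = \left(- \frac{523}{25} + 16 i \sqrt{19}\right) - 20722 = - \frac{518573}{25} + 16 i \sqrt{19}$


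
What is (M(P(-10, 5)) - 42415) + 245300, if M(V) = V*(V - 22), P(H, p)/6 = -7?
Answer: 205573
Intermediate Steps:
P(H, p) = -42 (P(H, p) = 6*(-7) = -42)
M(V) = V*(-22 + V)
(M(P(-10, 5)) - 42415) + 245300 = (-42*(-22 - 42) - 42415) + 245300 = (-42*(-64) - 42415) + 245300 = (2688 - 42415) + 245300 = -39727 + 245300 = 205573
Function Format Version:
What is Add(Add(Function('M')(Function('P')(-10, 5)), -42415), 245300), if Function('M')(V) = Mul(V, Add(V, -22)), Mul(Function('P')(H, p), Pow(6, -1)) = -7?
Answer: 205573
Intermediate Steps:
Function('P')(H, p) = -42 (Function('P')(H, p) = Mul(6, -7) = -42)
Function('M')(V) = Mul(V, Add(-22, V))
Add(Add(Function('M')(Function('P')(-10, 5)), -42415), 245300) = Add(Add(Mul(-42, Add(-22, -42)), -42415), 245300) = Add(Add(Mul(-42, -64), -42415), 245300) = Add(Add(2688, -42415), 245300) = Add(-39727, 245300) = 205573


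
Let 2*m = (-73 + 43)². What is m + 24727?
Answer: 25177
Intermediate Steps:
m = 450 (m = (-73 + 43)²/2 = (½)*(-30)² = (½)*900 = 450)
m + 24727 = 450 + 24727 = 25177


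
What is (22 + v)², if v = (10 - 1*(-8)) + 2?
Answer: 1764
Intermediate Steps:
v = 20 (v = (10 + 8) + 2 = 18 + 2 = 20)
(22 + v)² = (22 + 20)² = 42² = 1764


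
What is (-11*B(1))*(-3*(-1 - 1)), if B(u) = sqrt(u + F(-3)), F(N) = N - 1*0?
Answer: -66*I*sqrt(2) ≈ -93.338*I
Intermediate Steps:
F(N) = N (F(N) = N + 0 = N)
B(u) = sqrt(-3 + u) (B(u) = sqrt(u - 3) = sqrt(-3 + u))
(-11*B(1))*(-3*(-1 - 1)) = (-11*sqrt(-3 + 1))*(-3*(-1 - 1)) = (-11*I*sqrt(2))*(-3*(-2)) = -11*I*sqrt(2)*6 = -66*I*sqrt(2)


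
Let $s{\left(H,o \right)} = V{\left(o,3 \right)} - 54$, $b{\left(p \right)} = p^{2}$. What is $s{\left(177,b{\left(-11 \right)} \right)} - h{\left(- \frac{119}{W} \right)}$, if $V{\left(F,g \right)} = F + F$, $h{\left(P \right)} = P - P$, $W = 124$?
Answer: $188$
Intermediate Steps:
$h{\left(P \right)} = 0$
$V{\left(F,g \right)} = 2 F$
$s{\left(H,o \right)} = -54 + 2 o$ ($s{\left(H,o \right)} = 2 o - 54 = -54 + 2 o$)
$s{\left(177,b{\left(-11 \right)} \right)} - h{\left(- \frac{119}{W} \right)} = \left(-54 + 2 \left(-11\right)^{2}\right) - 0 = \left(-54 + 2 \cdot 121\right) + 0 = \left(-54 + 242\right) + 0 = 188 + 0 = 188$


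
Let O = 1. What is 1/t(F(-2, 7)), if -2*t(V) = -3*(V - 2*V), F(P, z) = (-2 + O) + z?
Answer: -⅑ ≈ -0.11111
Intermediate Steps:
F(P, z) = -1 + z (F(P, z) = (-2 + 1) + z = -1 + z)
t(V) = -3*V/2 (t(V) = -(-3)*(V - 2*V)/2 = -(-3)*(-V)/2 = -3*V/2)
1/t(F(-2, 7)) = 1/(-3*(-1 + 7)/2) = 1/(-3/2*6) = 1/(-9) = -⅑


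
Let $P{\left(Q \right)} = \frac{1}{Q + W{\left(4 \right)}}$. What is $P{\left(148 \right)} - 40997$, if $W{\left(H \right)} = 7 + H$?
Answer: $- \frac{6518522}{159} \approx -40997.0$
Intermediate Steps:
$P{\left(Q \right)} = \frac{1}{11 + Q}$ ($P{\left(Q \right)} = \frac{1}{Q + \left(7 + 4\right)} = \frac{1}{Q + 11} = \frac{1}{11 + Q}$)
$P{\left(148 \right)} - 40997 = \frac{1}{11 + 148} - 40997 = \frac{1}{159} - 40997 = - \frac{6518522}{159}$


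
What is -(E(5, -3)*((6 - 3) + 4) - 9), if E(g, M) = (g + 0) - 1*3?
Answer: -5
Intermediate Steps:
E(g, M) = -3 + g (E(g, M) = g - 3 = -3 + g)
-(E(5, -3)*((6 - 3) + 4) - 9) = -((-3 + 5)*((6 - 3) + 4) - 9) = -(2*(3 + 4) - 9) = -(2*7 - 9) = -(14 - 9) = -1*5 = -5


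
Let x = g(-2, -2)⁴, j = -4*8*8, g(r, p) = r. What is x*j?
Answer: -4096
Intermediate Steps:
j = -256 (j = -32*8 = -256)
x = 16 (x = (-2)⁴ = 16)
x*j = 16*(-256) = -4096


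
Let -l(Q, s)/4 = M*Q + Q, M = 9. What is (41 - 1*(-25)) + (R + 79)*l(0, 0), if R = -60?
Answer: 66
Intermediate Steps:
l(Q, s) = -40*Q (l(Q, s) = -4*(9*Q + Q) = -40*Q)
(41 - 1*(-25)) + (R + 79)*l(0, 0) = (41 - 1*(-25)) + (-60 + 79)*(-40*0) = (41 + 25) + 19*0 = 66 + 0 = 66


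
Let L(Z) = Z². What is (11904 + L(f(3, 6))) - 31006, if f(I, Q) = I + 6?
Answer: -19021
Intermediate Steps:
f(I, Q) = 6 + I
(11904 + L(f(3, 6))) - 31006 = (11904 + (6 + 3)²) - 31006 = (11904 + 9²) - 31006 = (11904 + 81) - 31006 = 11985 - 31006 = -19021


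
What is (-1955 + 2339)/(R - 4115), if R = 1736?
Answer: -128/793 ≈ -0.16141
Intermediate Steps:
(-1955 + 2339)/(R - 4115) = (-1955 + 2339)/(1736 - 4115) = 384/(-2379) = 384*(-1/2379) = -128/793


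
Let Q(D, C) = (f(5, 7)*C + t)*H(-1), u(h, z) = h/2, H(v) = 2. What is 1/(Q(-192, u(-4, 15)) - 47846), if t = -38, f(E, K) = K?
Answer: -1/47950 ≈ -2.0855e-5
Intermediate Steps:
u(h, z) = h/2 (u(h, z) = h*(1/2) = h/2)
Q(D, C) = -76 + 14*C (Q(D, C) = (7*C - 38)*2 = (-38 + 7*C)*2 = -76 + 14*C)
1/(Q(-192, u(-4, 15)) - 47846) = 1/((-76 + 14*((1/2)*(-4))) - 47846) = 1/((-76 + 14*(-2)) - 47846) = 1/((-76 - 28) - 47846) = 1/(-104 - 47846) = 1/(-47950) = -1/47950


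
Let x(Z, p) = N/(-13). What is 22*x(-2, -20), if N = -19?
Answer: 418/13 ≈ 32.154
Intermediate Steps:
x(Z, p) = 19/13 (x(Z, p) = -19/(-13) = -19*(-1/13) = 19/13)
22*x(-2, -20) = 22*(19/13) = 418/13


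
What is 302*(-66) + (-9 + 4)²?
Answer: -19907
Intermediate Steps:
302*(-66) + (-9 + 4)² = -19932 + (-5)² = -19932 + 25 = -19907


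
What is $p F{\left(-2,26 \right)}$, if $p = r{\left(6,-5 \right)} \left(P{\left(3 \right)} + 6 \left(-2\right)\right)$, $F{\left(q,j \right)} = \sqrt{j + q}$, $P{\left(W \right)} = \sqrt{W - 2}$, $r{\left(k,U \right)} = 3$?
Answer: $- 66 \sqrt{6} \approx -161.67$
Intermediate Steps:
$P{\left(W \right)} = \sqrt{-2 + W}$
$p = -33$ ($p = 3 \left(\sqrt{-2 + 3} + 6 \left(-2\right)\right) = 3 \left(\sqrt{1} - 12\right) = 3 \left(1 - 12\right) = 3 \left(-11\right) = -33$)
$p F{\left(-2,26 \right)} = - 33 \sqrt{26 - 2} = - 33 \sqrt{24} = - 33 \cdot 2 \sqrt{6} = - 66 \sqrt{6}$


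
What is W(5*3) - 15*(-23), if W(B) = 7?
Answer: 352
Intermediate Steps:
W(5*3) - 15*(-23) = 7 - 15*(-23) = 7 + 345 = 352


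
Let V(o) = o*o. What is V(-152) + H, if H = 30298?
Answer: 53402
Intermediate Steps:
V(o) = o²
V(-152) + H = (-152)² + 30298 = 23104 + 30298 = 53402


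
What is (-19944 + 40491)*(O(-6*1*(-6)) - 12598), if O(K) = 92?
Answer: -256960782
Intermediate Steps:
(-19944 + 40491)*(O(-6*1*(-6)) - 12598) = (-19944 + 40491)*(92 - 12598) = 20547*(-12506) = -256960782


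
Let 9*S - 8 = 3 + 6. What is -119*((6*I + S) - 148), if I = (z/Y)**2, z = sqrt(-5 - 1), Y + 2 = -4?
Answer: 157556/9 ≈ 17506.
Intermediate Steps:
Y = -6 (Y = -2 - 4 = -6)
z = I*sqrt(6) (z = sqrt(-6) = I*sqrt(6) ≈ 2.4495*I)
S = 17/9 (S = 8/9 + (3 + 6)/9 = 8/9 + (1/9)*9 = 8/9 + 1 = 17/9 ≈ 1.8889)
I = -1/6 (I = ((I*sqrt(6))/(-6))**2 = ((I*sqrt(6))*(-1/6))**2 = (-I*sqrt(6)/6)**2 = -1/6 ≈ -0.16667)
-119*((6*I + S) - 148) = -119*((6*(-1/6) + 17/9) - 148) = -119*((-1 + 17/9) - 148) = -119*(8/9 - 148) = -119*(-1324/9) = 157556/9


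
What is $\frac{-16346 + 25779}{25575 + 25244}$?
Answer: $\frac{9433}{50819} \approx 0.18562$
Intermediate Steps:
$\frac{-16346 + 25779}{25575 + 25244} = \frac{9433}{50819}$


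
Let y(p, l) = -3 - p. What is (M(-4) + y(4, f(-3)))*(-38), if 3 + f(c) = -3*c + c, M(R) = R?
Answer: 418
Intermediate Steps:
f(c) = -3 - 2*c (f(c) = -3 + (-3*c + c) = -3 - 2*c)
(M(-4) + y(4, f(-3)))*(-38) = (-4 + (-3 - 1*4))*(-38) = (-4 + (-3 - 4))*(-38) = (-4 - 7)*(-38) = -11*(-38) = 418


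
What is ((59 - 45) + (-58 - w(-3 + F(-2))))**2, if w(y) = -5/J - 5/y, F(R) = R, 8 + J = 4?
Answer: 34225/16 ≈ 2139.1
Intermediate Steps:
J = -4 (J = -8 + 4 = -4)
w(y) = 5/4 - 5/y (w(y) = -5/(-4) - 5/y = -5*(-1/4) - 5/y = 5/4 - 5/y)
((59 - 45) + (-58 - w(-3 + F(-2))))**2 = ((59 - 45) + (-58 - (5/4 - 5/(-3 - 2))))**2 = (14 + (-58 - (5/4 - 5/(-5))))**2 = (14 + (-58 - (5/4 - 5*(-1/5))))**2 = (14 + (-58 - (5/4 + 1)))**2 = (14 + (-58 - 1*9/4))**2 = (14 + (-58 - 9/4))**2 = (14 - 241/4)**2 = (-185/4)**2 = 34225/16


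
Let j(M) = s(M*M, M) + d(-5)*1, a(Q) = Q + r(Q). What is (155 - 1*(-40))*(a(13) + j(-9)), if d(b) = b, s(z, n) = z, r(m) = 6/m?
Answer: 17445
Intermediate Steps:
a(Q) = Q + 6/Q
j(M) = -5 + M² (j(M) = M*M - 5*1 = M² - 5 = -5 + M²)
(155 - 1*(-40))*(a(13) + j(-9)) = (155 - 1*(-40))*((13 + 6/13) + (-5 + (-9)²)) = (155 + 40)*((13 + 6*(1/13)) + (-5 + 81)) = 195*((13 + 6/13) + 76) = 195*(175/13 + 76) = 195*(1163/13) = 17445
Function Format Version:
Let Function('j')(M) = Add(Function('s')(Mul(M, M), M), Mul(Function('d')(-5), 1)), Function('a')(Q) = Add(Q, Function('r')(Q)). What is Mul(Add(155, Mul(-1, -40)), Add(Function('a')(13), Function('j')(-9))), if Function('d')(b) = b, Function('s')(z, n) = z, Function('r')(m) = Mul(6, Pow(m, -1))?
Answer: 17445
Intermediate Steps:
Function('a')(Q) = Add(Q, Mul(6, Pow(Q, -1)))
Function('j')(M) = Add(-5, Pow(M, 2)) (Function('j')(M) = Add(Mul(M, M), Mul(-5, 1)) = Add(Pow(M, 2), -5) = Add(-5, Pow(M, 2)))
Mul(Add(155, Mul(-1, -40)), Add(Function('a')(13), Function('j')(-9))) = Mul(Add(155, Mul(-1, -40)), Add(Add(13, Mul(6, Pow(13, -1))), Add(-5, Pow(-9, 2)))) = Mul(Add(155, 40), Add(Add(13, Mul(6, Rational(1, 13))), Add(-5, 81))) = Mul(195, Add(Add(13, Rational(6, 13)), 76)) = Mul(195, Add(Rational(175, 13), 76)) = Mul(195, Rational(1163, 13)) = 17445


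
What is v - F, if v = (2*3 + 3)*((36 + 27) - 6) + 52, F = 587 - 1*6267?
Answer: 6245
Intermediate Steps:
F = -5680 (F = 587 - 6267 = -5680)
v = 565 (v = (6 + 3)*(63 - 6) + 52 = 9*57 + 52 = 513 + 52 = 565)
v - F = 565 - 1*(-5680) = 565 + 5680 = 6245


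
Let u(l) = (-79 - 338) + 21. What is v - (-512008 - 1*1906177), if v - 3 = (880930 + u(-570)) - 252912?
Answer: 3045810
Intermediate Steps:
u(l) = -396 (u(l) = -417 + 21 = -396)
v = 627625 (v = 3 + ((880930 - 396) - 252912) = 3 + (880534 - 252912) = 3 + 627622 = 627625)
v - (-512008 - 1*1906177) = 627625 - (-512008 - 1*1906177) = 627625 - (-512008 - 1906177) = 627625 - 1*(-2418185) = 627625 + 2418185 = 3045810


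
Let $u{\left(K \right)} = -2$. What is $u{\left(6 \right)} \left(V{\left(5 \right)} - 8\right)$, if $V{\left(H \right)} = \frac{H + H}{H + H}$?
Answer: $14$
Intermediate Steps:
$V{\left(H \right)} = 1$ ($V{\left(H \right)} = \frac{2 H}{2 H} = 2 H \frac{1}{2 H} = 1$)
$u{\left(6 \right)} \left(V{\left(5 \right)} - 8\right) = - 2 \left(1 - 8\right) = \left(-2\right) \left(-7\right) = 14$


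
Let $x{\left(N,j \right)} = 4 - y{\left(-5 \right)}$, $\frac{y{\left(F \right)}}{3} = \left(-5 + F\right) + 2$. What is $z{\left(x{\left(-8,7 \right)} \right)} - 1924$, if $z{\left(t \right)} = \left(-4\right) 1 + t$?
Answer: $-1900$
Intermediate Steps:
$y{\left(F \right)} = -9 + 3 F$ ($y{\left(F \right)} = 3 \left(\left(-5 + F\right) + 2\right) = 3 \left(-3 + F\right) = -9 + 3 F$)
$x{\left(N,j \right)} = 28$ ($x{\left(N,j \right)} = 4 - \left(-9 + 3 \left(-5\right)\right) = 4 - \left(-9 - 15\right) = 4 - -24 = 4 + 24 = 28$)
$z{\left(t \right)} = -4 + t$
$z{\left(x{\left(-8,7 \right)} \right)} - 1924 = \left(-4 + 28\right) - 1924 = 24 - 1924 = -1900$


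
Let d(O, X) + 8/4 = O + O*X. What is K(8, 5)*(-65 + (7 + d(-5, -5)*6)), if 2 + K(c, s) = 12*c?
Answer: 4700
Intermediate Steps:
K(c, s) = -2 + 12*c
d(O, X) = -2 + O + O*X (d(O, X) = -2 + (O + O*X) = -2 + O + O*X)
K(8, 5)*(-65 + (7 + d(-5, -5)*6)) = (-2 + 12*8)*(-65 + (7 + (-2 - 5 - 5*(-5))*6)) = (-2 + 96)*(-65 + (7 + (-2 - 5 + 25)*6)) = 94*(-65 + (7 + 18*6)) = 94*(-65 + (7 + 108)) = 94*(-65 + 115) = 94*50 = 4700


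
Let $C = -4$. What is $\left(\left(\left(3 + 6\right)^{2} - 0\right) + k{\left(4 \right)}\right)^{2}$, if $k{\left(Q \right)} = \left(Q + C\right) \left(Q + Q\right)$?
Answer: $6561$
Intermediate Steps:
$k{\left(Q \right)} = 2 Q \left(-4 + Q\right)$ ($k{\left(Q \right)} = \left(Q - 4\right) \left(Q + Q\right) = \left(-4 + Q\right) 2 Q = 2 Q \left(-4 + Q\right)$)
$\left(\left(\left(3 + 6\right)^{2} - 0\right) + k{\left(4 \right)}\right)^{2} = \left(\left(\left(3 + 6\right)^{2} - 0\right) + 2 \cdot 4 \left(-4 + 4\right)\right)^{2} = \left(\left(9^{2} + 0\right) + 2 \cdot 4 \cdot 0\right)^{2} = \left(\left(81 + 0\right) + 0\right)^{2} = \left(81 + 0\right)^{2} = 81^{2} = 6561$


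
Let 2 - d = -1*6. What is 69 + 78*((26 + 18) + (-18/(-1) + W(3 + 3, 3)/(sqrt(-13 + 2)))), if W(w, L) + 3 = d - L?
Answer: 4905 - 156*I*sqrt(11)/11 ≈ 4905.0 - 47.036*I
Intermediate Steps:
d = 8 (d = 2 - (-1)*6 = 2 - 1*(-6) = 2 + 6 = 8)
W(w, L) = 5 - L (W(w, L) = -3 + (8 - L) = 5 - L)
69 + 78*((26 + 18) + (-18/(-1) + W(3 + 3, 3)/(sqrt(-13 + 2)))) = 69 + 78*((26 + 18) + (-18/(-1) + (5 - 1*3)/(sqrt(-13 + 2)))) = 69 + 78*(44 + (-18*(-1) + (5 - 3)/(sqrt(-11)))) = 69 + 78*(44 + (18 + 2/((I*sqrt(11))))) = 69 + 78*(44 + (18 + 2*(-I*sqrt(11)/11))) = 69 + 78*(44 + (18 - 2*I*sqrt(11)/11)) = 69 + 78*(62 - 2*I*sqrt(11)/11) = 69 + (4836 - 156*I*sqrt(11)/11) = 4905 - 156*I*sqrt(11)/11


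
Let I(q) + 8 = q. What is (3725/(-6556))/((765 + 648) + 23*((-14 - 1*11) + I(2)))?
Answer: -1/1232 ≈ -0.00081169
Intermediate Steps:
I(q) = -8 + q
(3725/(-6556))/((765 + 648) + 23*((-14 - 1*11) + I(2))) = (3725/(-6556))/((765 + 648) + 23*((-14 - 1*11) + (-8 + 2))) = (3725*(-1/6556))/(1413 + 23*((-14 - 11) - 6)) = -25/(44*(1413 + 23*(-25 - 6))) = -25/(44*(1413 + 23*(-31))) = -25/(44*(1413 - 713)) = -25/44/700 = -25/44*1/700 = -1/1232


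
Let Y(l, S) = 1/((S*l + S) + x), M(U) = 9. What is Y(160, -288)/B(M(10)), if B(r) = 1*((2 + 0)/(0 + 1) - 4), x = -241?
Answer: 1/93218 ≈ 1.0728e-5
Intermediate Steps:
B(r) = -2 (B(r) = 1*(2/1 - 4) = 1*(2*1 - 4) = 1*(2 - 4) = 1*(-2) = -2)
Y(l, S) = 1/(-241 + S + S*l) (Y(l, S) = 1/((S*l + S) - 241) = 1/((S + S*l) - 241) = 1/(-241 + S + S*l))
Y(160, -288)/B(M(10)) = 1/(-241 - 288 - 288*160*(-2)) = -1/2/(-241 - 288 - 46080) = -1/2/(-46609) = -1/46609*(-1/2) = 1/93218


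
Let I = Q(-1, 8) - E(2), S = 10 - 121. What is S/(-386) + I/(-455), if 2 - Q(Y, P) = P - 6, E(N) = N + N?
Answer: 52049/175630 ≈ 0.29636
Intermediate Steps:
E(N) = 2*N
Q(Y, P) = 8 - P (Q(Y, P) = 2 - (P - 6) = 2 - (-6 + P) = 2 + (6 - P) = 8 - P)
S = -111
I = -4 (I = (8 - 1*8) - 2*2 = (8 - 8) - 1*4 = 0 - 4 = -4)
S/(-386) + I/(-455) = -111/(-386) - 4/(-455) = -111*(-1/386) - 4*(-1/455) = 111/386 + 4/455 = 52049/175630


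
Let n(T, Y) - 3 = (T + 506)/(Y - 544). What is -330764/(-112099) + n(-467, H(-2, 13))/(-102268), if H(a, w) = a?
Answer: 473567422469/160497967448 ≈ 2.9506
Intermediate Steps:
n(T, Y) = 3 + (506 + T)/(-544 + Y) (n(T, Y) = 3 + (T + 506)/(Y - 544) = 3 + (506 + T)/(-544 + Y))
-330764/(-112099) + n(-467, H(-2, 13))/(-102268) = -330764/(-112099) + ((-1126 - 467 + 3*(-2))/(-544 - 2))/(-102268) = -330764*(-1/112099) + ((-1126 - 467 - 6)/(-546))*(-1/102268) = 330764/112099 - 1/546*(-1599)*(-1/102268) = 330764/112099 + (41/14)*(-1/102268) = 330764/112099 - 41/1431752 = 473567422469/160497967448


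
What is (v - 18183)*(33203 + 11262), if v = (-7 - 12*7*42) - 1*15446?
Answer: -1652497260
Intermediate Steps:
v = -18981 (v = (-7 - 84*42) - 15446 = (-7 - 3528) - 15446 = -3535 - 15446 = -18981)
(v - 18183)*(33203 + 11262) = (-18981 - 18183)*(33203 + 11262) = -37164*44465 = -1652497260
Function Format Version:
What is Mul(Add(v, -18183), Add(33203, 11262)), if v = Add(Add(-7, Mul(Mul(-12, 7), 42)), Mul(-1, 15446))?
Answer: -1652497260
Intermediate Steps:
v = -18981 (v = Add(Add(-7, Mul(-84, 42)), -15446) = Add(Add(-7, -3528), -15446) = Add(-3535, -15446) = -18981)
Mul(Add(v, -18183), Add(33203, 11262)) = Mul(Add(-18981, -18183), Add(33203, 11262)) = Mul(-37164, 44465) = -1652497260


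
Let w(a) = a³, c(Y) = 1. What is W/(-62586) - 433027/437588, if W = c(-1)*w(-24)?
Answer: -389855765/507164492 ≈ -0.76870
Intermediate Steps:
W = -13824 (W = 1*(-24)³ = 1*(-13824) = -13824)
W/(-62586) - 433027/437588 = -13824/(-62586) - 433027/437588 = -13824*(-1/62586) - 433027*1/437588 = 256/1159 - 433027/437588 = -389855765/507164492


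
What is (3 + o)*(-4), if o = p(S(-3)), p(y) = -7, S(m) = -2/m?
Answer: 16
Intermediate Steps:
o = -7
(3 + o)*(-4) = (3 - 7)*(-4) = -4*(-4) = 16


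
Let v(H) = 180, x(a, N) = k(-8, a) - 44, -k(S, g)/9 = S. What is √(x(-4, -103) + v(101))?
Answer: 4*√13 ≈ 14.422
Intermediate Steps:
k(S, g) = -9*S
x(a, N) = 28 (x(a, N) = -9*(-8) - 44 = 72 - 44 = 28)
√(x(-4, -103) + v(101)) = √(28 + 180) = √208 = 4*√13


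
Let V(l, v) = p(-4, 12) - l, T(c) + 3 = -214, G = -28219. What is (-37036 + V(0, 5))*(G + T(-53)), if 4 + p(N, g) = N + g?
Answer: 1053041952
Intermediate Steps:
p(N, g) = -4 + N + g (p(N, g) = -4 + (N + g) = -4 + N + g)
T(c) = -217 (T(c) = -3 - 214 = -217)
V(l, v) = 4 - l (V(l, v) = (-4 - 4 + 12) - l = 4 - l)
(-37036 + V(0, 5))*(G + T(-53)) = (-37036 + (4 - 1*0))*(-28219 - 217) = (-37036 + (4 + 0))*(-28436) = (-37036 + 4)*(-28436) = -37032*(-28436) = 1053041952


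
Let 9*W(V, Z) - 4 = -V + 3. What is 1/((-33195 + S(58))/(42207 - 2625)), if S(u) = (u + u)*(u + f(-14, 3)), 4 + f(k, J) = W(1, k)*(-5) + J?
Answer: -118746/80909 ≈ -1.4676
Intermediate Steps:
W(V, Z) = 7/9 - V/9 (W(V, Z) = 4/9 + (-V + 3)/9 = 4/9 + (3 - V)/9 = 4/9 + (1/3 - V/9) = 7/9 - V/9)
f(k, J) = -22/3 + J (f(k, J) = -4 + ((7/9 - 1/9*1)*(-5) + J) = -4 + ((7/9 - 1/9)*(-5) + J) = -4 + ((2/3)*(-5) + J) = -4 + (-10/3 + J) = -22/3 + J)
S(u) = 2*u*(-13/3 + u) (S(u) = (u + u)*(u + (-22/3 + 3)) = (2*u)*(u - 13/3) = (2*u)*(-13/3 + u) = 2*u*(-13/3 + u))
1/((-33195 + S(58))/(42207 - 2625)) = 1/((-33195 + (2/3)*58*(-13 + 3*58))/(42207 - 2625)) = 1/((-33195 + (2/3)*58*(-13 + 174))/39582) = 1/((-33195 + (2/3)*58*161)*(1/39582)) = 1/((-33195 + 18676/3)*(1/39582)) = 1/(-80909/3*1/39582) = 1/(-80909/118746) = -118746/80909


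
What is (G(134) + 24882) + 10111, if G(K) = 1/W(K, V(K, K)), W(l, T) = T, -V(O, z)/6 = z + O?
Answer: 56268743/1608 ≈ 34993.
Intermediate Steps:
V(O, z) = -6*O - 6*z (V(O, z) = -6*(z + O) = -6*(O + z) = -6*O - 6*z)
G(K) = -1/(12*K) (G(K) = 1/(-6*K - 6*K) = 1/(-12*K) = -1/(12*K))
(G(134) + 24882) + 10111 = (-1/12/134 + 24882) + 10111 = (-1/12*1/134 + 24882) + 10111 = (-1/1608 + 24882) + 10111 = 40010255/1608 + 10111 = 56268743/1608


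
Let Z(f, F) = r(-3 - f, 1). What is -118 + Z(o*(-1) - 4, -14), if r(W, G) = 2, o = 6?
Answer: -116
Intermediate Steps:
Z(f, F) = 2
-118 + Z(o*(-1) - 4, -14) = -118 + 2 = -116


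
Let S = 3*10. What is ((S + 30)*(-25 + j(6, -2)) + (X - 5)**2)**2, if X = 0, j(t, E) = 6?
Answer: 1243225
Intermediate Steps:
S = 30
((S + 30)*(-25 + j(6, -2)) + (X - 5)**2)**2 = ((30 + 30)*(-25 + 6) + (0 - 5)**2)**2 = (60*(-19) + (-5)**2)**2 = (-1140 + 25)**2 = (-1115)**2 = 1243225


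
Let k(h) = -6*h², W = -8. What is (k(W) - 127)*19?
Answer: -9709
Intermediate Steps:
(k(W) - 127)*19 = (-6*(-8)² - 127)*19 = (-6*64 - 127)*19 = (-384 - 127)*19 = -511*19 = -9709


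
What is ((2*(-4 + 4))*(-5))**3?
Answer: 0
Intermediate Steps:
((2*(-4 + 4))*(-5))**3 = ((2*0)*(-5))**3 = (0*(-5))**3 = 0**3 = 0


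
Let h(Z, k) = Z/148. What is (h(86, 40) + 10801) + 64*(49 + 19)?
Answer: 1121365/74 ≈ 15154.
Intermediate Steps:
h(Z, k) = Z/148 (h(Z, k) = Z*(1/148) = Z/148)
(h(86, 40) + 10801) + 64*(49 + 19) = ((1/148)*86 + 10801) + 64*(49 + 19) = (43/74 + 10801) + 64*68 = 799317/74 + 4352 = 1121365/74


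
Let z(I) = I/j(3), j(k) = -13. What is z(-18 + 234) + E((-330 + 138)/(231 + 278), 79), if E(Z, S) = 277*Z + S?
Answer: -278593/6617 ≈ -42.103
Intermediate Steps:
E(Z, S) = S + 277*Z
z(I) = -I/13 (z(I) = I/(-13) = I*(-1/13) = -I/13)
z(-18 + 234) + E((-330 + 138)/(231 + 278), 79) = -(-18 + 234)/13 + (79 + 277*((-330 + 138)/(231 + 278))) = -1/13*216 + (79 + 277*(-192/509)) = -216/13 + (79 + 277*(-192*1/509)) = -216/13 + (79 + 277*(-192/509)) = -216/13 + (79 - 53184/509) = -216/13 - 12973/509 = -278593/6617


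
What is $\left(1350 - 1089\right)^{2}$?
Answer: $68121$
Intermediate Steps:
$\left(1350 - 1089\right)^{2} = 261^{2} = 68121$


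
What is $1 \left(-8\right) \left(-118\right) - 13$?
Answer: $931$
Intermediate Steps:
$1 \left(-8\right) \left(-118\right) - 13 = \left(-8\right) \left(-118\right) - 13 = 944 - 13 = 931$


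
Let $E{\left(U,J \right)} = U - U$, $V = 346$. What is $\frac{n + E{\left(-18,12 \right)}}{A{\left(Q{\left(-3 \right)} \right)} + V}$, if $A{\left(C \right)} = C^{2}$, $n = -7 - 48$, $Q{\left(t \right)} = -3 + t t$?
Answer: $- \frac{55}{382} \approx -0.14398$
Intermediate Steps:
$Q{\left(t \right)} = -3 + t^{2}$
$n = -55$ ($n = -7 - 48 = -55$)
$E{\left(U,J \right)} = 0$
$\frac{n + E{\left(-18,12 \right)}}{A{\left(Q{\left(-3 \right)} \right)} + V} = \frac{-55 + 0}{\left(-3 + \left(-3\right)^{2}\right)^{2} + 346} = - \frac{55}{\left(-3 + 9\right)^{2} + 346} = - \frac{55}{6^{2} + 346} = - \frac{55}{36 + 346} = - \frac{55}{382}$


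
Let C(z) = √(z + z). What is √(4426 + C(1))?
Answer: √(4426 + √2) ≈ 66.539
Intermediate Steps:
C(z) = √2*√z (C(z) = √(2*z) = √2*√z)
√(4426 + C(1)) = √(4426 + √2*√1) = √(4426 + √2*1) = √(4426 + √2)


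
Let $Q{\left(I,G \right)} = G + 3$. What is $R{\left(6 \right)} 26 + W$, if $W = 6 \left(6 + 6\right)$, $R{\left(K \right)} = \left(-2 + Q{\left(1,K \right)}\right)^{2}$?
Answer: $1346$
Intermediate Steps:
$Q{\left(I,G \right)} = 3 + G$
$R{\left(K \right)} = \left(1 + K\right)^{2}$ ($R{\left(K \right)} = \left(-2 + \left(3 + K\right)\right)^{2} = \left(1 + K\right)^{2}$)
$W = 72$ ($W = 6 \cdot 12 = 72$)
$R{\left(6 \right)} 26 + W = \left(1 + 6\right)^{2} \cdot 26 + 72 = 7^{2} \cdot 26 + 72 = 49 \cdot 26 + 72 = 1274 + 72 = 1346$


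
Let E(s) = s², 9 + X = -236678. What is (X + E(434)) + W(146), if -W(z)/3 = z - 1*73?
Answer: -48550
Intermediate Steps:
W(z) = 219 - 3*z (W(z) = -3*(z - 1*73) = -3*(z - 73) = -3*(-73 + z) = 219 - 3*z)
X = -236687 (X = -9 - 236678 = -236687)
(X + E(434)) + W(146) = (-236687 + 434²) + (219 - 3*146) = (-236687 + 188356) + (219 - 438) = -48331 - 219 = -48550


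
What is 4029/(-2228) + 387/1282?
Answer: -2151471/1428148 ≈ -1.5065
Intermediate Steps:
4029/(-2228) + 387/1282 = 4029*(-1/2228) + 387*(1/1282) = -4029/2228 + 387/1282 = -2151471/1428148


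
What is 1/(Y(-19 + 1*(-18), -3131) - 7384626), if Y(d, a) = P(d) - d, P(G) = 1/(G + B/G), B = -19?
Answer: -1350/9969195187 ≈ -1.3542e-7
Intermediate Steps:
P(G) = 1/(G - 19/G)
Y(d, a) = -d + d/(-19 + d²) (Y(d, a) = d/(-19 + d²) - d = -d + d/(-19 + d²))
1/(Y(-19 + 1*(-18), -3131) - 7384626) = 1/((-19 + 1*(-18))*(20 - (-19 + 1*(-18))²)/(-19 + (-19 + 1*(-18))²) - 7384626) = 1/((-19 - 18)*(20 - (-19 - 18)²)/(-19 + (-19 - 18)²) - 7384626) = 1/(-37*(20 - 1*(-37)²)/(-19 + (-37)²) - 7384626) = 1/(-37*(20 - 1*1369)/(-19 + 1369) - 7384626) = 1/(-37*(20 - 1369)/1350 - 7384626) = 1/(-37*1/1350*(-1349) - 7384626) = 1/(49913/1350 - 7384626) = 1/(-9969195187/1350) = -1350/9969195187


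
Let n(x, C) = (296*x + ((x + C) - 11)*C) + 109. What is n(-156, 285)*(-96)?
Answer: 1193952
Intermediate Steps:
n(x, C) = 109 + 296*x + C*(-11 + C + x) (n(x, C) = (296*x + ((C + x) - 11)*C) + 109 = (296*x + (-11 + C + x)*C) + 109 = (296*x + C*(-11 + C + x)) + 109 = 109 + 296*x + C*(-11 + C + x))
n(-156, 285)*(-96) = (109 + 285² - 11*285 + 296*(-156) + 285*(-156))*(-96) = (109 + 81225 - 3135 - 46176 - 44460)*(-96) = -12437*(-96) = 1193952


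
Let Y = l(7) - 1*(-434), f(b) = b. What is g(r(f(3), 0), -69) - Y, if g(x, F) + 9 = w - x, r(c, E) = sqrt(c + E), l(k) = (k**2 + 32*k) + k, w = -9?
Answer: -732 - sqrt(3) ≈ -733.73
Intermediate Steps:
l(k) = k**2 + 33*k
r(c, E) = sqrt(E + c)
g(x, F) = -18 - x (g(x, F) = -9 + (-9 - x) = -18 - x)
Y = 714 (Y = 7*(33 + 7) - 1*(-434) = 7*40 + 434 = 280 + 434 = 714)
g(r(f(3), 0), -69) - Y = (-18 - sqrt(0 + 3)) - 1*714 = (-18 - sqrt(3)) - 714 = -732 - sqrt(3)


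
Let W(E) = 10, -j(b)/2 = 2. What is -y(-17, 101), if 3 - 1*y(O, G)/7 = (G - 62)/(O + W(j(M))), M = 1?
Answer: -60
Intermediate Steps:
j(b) = -4 (j(b) = -2*2 = -4)
y(O, G) = 21 - 7*(-62 + G)/(10 + O) (y(O, G) = 21 - 7*(G - 62)/(O + 10) = 21 - 7*(-62 + G)/(10 + O))
-y(-17, 101) = -7*(92 - 1*101 + 3*(-17))/(10 - 17) = -7*(92 - 101 - 51)/(-7) = -7*(-1)*(-60)/7 = -1*60 = -60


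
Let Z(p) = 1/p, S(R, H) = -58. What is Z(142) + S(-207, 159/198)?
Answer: -8235/142 ≈ -57.993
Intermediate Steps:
Z(142) + S(-207, 159/198) = 1/142 - 58 = -8235/142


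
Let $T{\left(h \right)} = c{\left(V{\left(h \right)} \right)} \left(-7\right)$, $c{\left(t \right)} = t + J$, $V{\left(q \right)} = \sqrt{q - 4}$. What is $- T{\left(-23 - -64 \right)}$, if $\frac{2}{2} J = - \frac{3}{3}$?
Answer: $-7 + 7 \sqrt{37} \approx 35.579$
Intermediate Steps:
$V{\left(q \right)} = \sqrt{-4 + q}$
$J = -1$ ($J = - \frac{3}{3} = \left(-3\right) \frac{1}{3} = -1$)
$c{\left(t \right)} = -1 + t$ ($c{\left(t \right)} = t - 1 = -1 + t$)
$T{\left(h \right)} = 7 - 7 \sqrt{-4 + h}$ ($T{\left(h \right)} = \left(-1 + \sqrt{-4 + h}\right) \left(-7\right) = 7 - 7 \sqrt{-4 + h}$)
$- T{\left(-23 - -64 \right)} = - (7 - 7 \sqrt{-4 - -41}) = - (7 - 7 \sqrt{-4 + \left(-23 + 64\right)}) = - (7 - 7 \sqrt{-4 + 41}) = - (7 - 7 \sqrt{37}) = -7 + 7 \sqrt{37}$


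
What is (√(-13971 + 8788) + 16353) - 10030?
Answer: 6323 + I*√5183 ≈ 6323.0 + 71.993*I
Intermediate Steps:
(√(-13971 + 8788) + 16353) - 10030 = (√(-5183) + 16353) - 10030 = (I*√5183 + 16353) - 10030 = (16353 + I*√5183) - 10030 = 6323 + I*√5183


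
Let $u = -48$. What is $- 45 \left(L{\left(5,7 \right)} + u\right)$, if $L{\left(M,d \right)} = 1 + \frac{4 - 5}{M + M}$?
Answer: $\frac{4239}{2} \approx 2119.5$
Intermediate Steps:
$L{\left(M,d \right)} = 1 - \frac{1}{2 M}$
$- 45 \left(L{\left(5,7 \right)} + u\right) = - 45 \left(\frac{- \frac{1}{2} + 5}{5} - 48\right) = - 45 \left(\frac{1}{5} \cdot \frac{9}{2} - 48\right) = - 45 \left(\frac{9}{10} - 48\right) = \left(-45\right) \left(- \frac{471}{10}\right) = \frac{4239}{2}$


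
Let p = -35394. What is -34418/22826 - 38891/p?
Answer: -165232363/403951722 ≈ -0.40904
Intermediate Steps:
-34418/22826 - 38891/p = -34418/22826 - 38891/(-35394) = -34418*1/22826 - 38891*(-1/35394) = -17209/11413 + 38891/35394 = -165232363/403951722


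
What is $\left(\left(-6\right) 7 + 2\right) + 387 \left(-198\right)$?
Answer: $-76666$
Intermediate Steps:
$\left(\left(-6\right) 7 + 2\right) + 387 \left(-198\right) = \left(-42 + 2\right) - 76626 = -40 - 76626 = -76666$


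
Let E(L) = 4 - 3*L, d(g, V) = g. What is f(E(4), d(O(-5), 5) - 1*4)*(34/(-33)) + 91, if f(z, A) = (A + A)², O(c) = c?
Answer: -2671/11 ≈ -242.82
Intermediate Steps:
f(z, A) = 4*A² (f(z, A) = (2*A)² = 4*A²)
f(E(4), d(O(-5), 5) - 1*4)*(34/(-33)) + 91 = (4*(-5 - 1*4)²)*(34/(-33)) + 91 = (4*(-5 - 4)²)*(34*(-1/33)) + 91 = (4*(-9)²)*(-34/33) + 91 = (4*81)*(-34/33) + 91 = 324*(-34/33) + 91 = -3672/11 + 91 = -2671/11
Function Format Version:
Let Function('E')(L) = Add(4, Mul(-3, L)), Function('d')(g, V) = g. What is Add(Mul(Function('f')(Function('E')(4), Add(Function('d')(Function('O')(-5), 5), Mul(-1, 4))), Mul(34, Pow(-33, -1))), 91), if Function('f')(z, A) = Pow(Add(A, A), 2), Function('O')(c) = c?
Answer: Rational(-2671, 11) ≈ -242.82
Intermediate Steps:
Function('f')(z, A) = Mul(4, Pow(A, 2)) (Function('f')(z, A) = Pow(Mul(2, A), 2) = Mul(4, Pow(A, 2)))
Add(Mul(Function('f')(Function('E')(4), Add(Function('d')(Function('O')(-5), 5), Mul(-1, 4))), Mul(34, Pow(-33, -1))), 91) = Add(Mul(Mul(4, Pow(Add(-5, Mul(-1, 4)), 2)), Mul(34, Pow(-33, -1))), 91) = Add(Mul(Mul(4, Pow(Add(-5, -4), 2)), Mul(34, Rational(-1, 33))), 91) = Add(Mul(Mul(4, Pow(-9, 2)), Rational(-34, 33)), 91) = Add(Mul(Mul(4, 81), Rational(-34, 33)), 91) = Add(Mul(324, Rational(-34, 33)), 91) = Add(Rational(-3672, 11), 91) = Rational(-2671, 11)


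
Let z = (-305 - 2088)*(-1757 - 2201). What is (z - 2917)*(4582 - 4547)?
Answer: 331400195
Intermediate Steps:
z = 9471494 (z = -2393*(-3958) = 9471494)
(z - 2917)*(4582 - 4547) = (9471494 - 2917)*(4582 - 4547) = 9468577*35 = 331400195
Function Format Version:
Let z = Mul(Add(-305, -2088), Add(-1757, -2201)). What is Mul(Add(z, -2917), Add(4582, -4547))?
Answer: 331400195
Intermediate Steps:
z = 9471494 (z = Mul(-2393, -3958) = 9471494)
Mul(Add(z, -2917), Add(4582, -4547)) = Mul(Add(9471494, -2917), Add(4582, -4547)) = Mul(9468577, 35) = 331400195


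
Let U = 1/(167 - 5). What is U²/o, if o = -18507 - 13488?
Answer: -1/839676780 ≈ -1.1909e-9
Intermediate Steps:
o = -31995
U = 1/162 ≈ 0.0061728
U²/o = (1/162)²/(-31995) = (1/26244)*(-1/31995) = -1/839676780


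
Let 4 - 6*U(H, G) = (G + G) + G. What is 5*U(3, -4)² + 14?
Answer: 446/9 ≈ 49.556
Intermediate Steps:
U(H, G) = ⅔ - G/2 (U(H, G) = ⅔ - ((G + G) + G)/6 = ⅔ - (2*G + G)/6 = ⅔ - G/2)
5*U(3, -4)² + 14 = 5*(⅔ - ½*(-4))² + 14 = 5*(⅔ + 2)² + 14 = 5*(8/3)² + 14 = 5*(64/9) + 14 = 320/9 + 14 = 446/9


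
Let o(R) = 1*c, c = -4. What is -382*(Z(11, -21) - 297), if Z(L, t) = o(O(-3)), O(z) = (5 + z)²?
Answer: 114982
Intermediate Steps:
o(R) = -4 (o(R) = 1*(-4) = -4)
Z(L, t) = -4
-382*(Z(11, -21) - 297) = -382*(-4 - 297) = -382*(-301) = 114982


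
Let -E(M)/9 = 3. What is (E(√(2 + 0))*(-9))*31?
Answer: 7533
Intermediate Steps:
E(M) = -27 (E(M) = -9*3 = -27)
(E(√(2 + 0))*(-9))*31 = -27*(-9)*31 = 243*31 = 7533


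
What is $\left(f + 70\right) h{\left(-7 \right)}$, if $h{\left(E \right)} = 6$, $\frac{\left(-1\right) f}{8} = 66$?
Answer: $-2748$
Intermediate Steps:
$f = -528$ ($f = \left(-8\right) 66 = -528$)
$\left(f + 70\right) h{\left(-7 \right)} = \left(-528 + 70\right) 6 = \left(-458\right) 6 = -2748$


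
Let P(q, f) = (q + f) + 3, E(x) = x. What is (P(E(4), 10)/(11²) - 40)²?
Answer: 23261329/14641 ≈ 1588.8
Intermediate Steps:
P(q, f) = 3 + f + q (P(q, f) = (f + q) + 3 = 3 + f + q)
(P(E(4), 10)/(11²) - 40)² = ((3 + 10 + 4)/(11²) - 40)² = (17/121 - 40)² = (-4823/121)² = 23261329/14641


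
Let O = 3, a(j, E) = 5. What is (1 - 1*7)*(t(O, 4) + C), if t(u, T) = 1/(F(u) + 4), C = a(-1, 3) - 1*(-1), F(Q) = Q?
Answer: -258/7 ≈ -36.857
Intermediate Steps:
C = 6 (C = 5 - 1*(-1) = 5 + 1 = 6)
t(u, T) = 1/(4 + u) (t(u, T) = 1/(u + 4) = 1/(4 + u))
(1 - 1*7)*(t(O, 4) + C) = (1 - 1*7)*(1/(4 + 3) + 6) = (1 - 7)*(1/7 + 6) = -6*(⅐ + 6) = -6*43/7 = -258/7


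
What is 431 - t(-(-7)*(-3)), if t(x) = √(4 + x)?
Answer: 431 - I*√17 ≈ 431.0 - 4.1231*I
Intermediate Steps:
431 - t(-(-7)*(-3)) = 431 - √(4 - (-7)*(-3)) = 431 - √(4 - 1*21) = 431 - √(4 - 21) = 431 - √(-17) = 431 - I*√17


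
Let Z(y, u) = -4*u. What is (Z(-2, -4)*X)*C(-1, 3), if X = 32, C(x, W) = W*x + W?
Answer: 0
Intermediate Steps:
C(x, W) = W + W*x
(Z(-2, -4)*X)*C(-1, 3) = (-4*(-4)*32)*(3*(1 - 1)) = (16*32)*(3*0) = 512*0 = 0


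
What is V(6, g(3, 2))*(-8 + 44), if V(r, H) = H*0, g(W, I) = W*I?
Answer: 0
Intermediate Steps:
g(W, I) = I*W
V(r, H) = 0
V(6, g(3, 2))*(-8 + 44) = 0*(-8 + 44) = 0*36 = 0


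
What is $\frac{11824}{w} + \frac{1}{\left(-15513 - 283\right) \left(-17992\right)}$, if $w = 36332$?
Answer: $\frac{840100033275}{2581403423456} \approx 0.32544$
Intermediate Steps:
$\frac{11824}{w} + \frac{1}{\left(-15513 - 283\right) \left(-17992\right)} = \frac{11824}{36332} + \frac{1}{\left(-15513 - 283\right) \left(-17992\right)} = 11824 \cdot \frac{1}{36332} + \frac{1}{-15796} \left(- \frac{1}{17992}\right) = \frac{2956}{9083} - - \frac{1}{284201632} = \frac{2956}{9083} + \frac{1}{284201632} = \frac{840100033275}{2581403423456}$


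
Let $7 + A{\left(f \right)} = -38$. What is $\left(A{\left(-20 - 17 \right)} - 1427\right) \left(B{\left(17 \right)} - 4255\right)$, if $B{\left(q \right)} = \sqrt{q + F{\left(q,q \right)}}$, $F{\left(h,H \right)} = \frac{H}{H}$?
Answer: $6263360 - 4416 \sqrt{2} \approx 6.2571 \cdot 10^{6}$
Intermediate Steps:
$F{\left(h,H \right)} = 1$
$A{\left(f \right)} = -45$ ($A{\left(f \right)} = -7 - 38 = -45$)
$B{\left(q \right)} = \sqrt{1 + q}$ ($B{\left(q \right)} = \sqrt{q + 1} = \sqrt{1 + q}$)
$\left(A{\left(-20 - 17 \right)} - 1427\right) \left(B{\left(17 \right)} - 4255\right) = \left(-45 - 1427\right) \left(\sqrt{1 + 17} - 4255\right) = - 1472 \left(\sqrt{18} - 4255\right) = - 1472 \left(3 \sqrt{2} - 4255\right) = - 1472 \left(-4255 + 3 \sqrt{2}\right) = 6263360 - 4416 \sqrt{2}$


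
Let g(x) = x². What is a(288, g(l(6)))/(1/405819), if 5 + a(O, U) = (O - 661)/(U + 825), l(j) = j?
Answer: -632807094/287 ≈ -2.2049e+6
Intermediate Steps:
a(O, U) = -5 + (-661 + O)/(825 + U) (a(O, U) = -5 + (O - 661)/(U + 825) = -5 + (-661 + O)/(825 + U))
a(288, g(l(6)))/(1/405819) = ((-4786 + 288 - 5*6²)/(825 + 6²))/(1/405819) = ((-4786 + 288 - 5*36)/(825 + 36))/(1/405819) = ((-4786 + 288 - 180)/861)*405819 = ((1/861)*(-4678))*405819 = -4678/861*405819 = -632807094/287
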